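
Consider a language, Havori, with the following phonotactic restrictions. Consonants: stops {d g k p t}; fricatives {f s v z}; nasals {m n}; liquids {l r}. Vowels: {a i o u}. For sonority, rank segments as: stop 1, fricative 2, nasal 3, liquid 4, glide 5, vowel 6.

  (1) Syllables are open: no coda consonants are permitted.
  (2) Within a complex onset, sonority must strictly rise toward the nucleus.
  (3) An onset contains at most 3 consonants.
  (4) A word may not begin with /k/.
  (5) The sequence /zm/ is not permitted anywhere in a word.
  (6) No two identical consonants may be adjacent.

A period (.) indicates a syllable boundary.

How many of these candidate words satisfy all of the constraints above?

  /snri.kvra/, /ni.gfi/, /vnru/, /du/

4

/snri.kvra/ — σ1 onset /snr/ (2→3→4 rises), coda /∅/ ok; σ2 onset /kvr/ (1→2→4 rises), coda /∅/ ok → phonotactically legal
/ni.gfi/ — σ1 onset /n/, coda /∅/ ok; σ2 onset /gf/ (1→2 rises), coda /∅/ ok → phonotactically legal
/vnru/ — σ1 onset /vnr/ (2→3→4 rises), coda /∅/ ok → phonotactically legal
/du/ — σ1 onset /d/, coda /∅/ ok → phonotactically legal
Phonotactically legal: /snri.kvra/, /ni.gfi/, /vnru/, /du/ → 4.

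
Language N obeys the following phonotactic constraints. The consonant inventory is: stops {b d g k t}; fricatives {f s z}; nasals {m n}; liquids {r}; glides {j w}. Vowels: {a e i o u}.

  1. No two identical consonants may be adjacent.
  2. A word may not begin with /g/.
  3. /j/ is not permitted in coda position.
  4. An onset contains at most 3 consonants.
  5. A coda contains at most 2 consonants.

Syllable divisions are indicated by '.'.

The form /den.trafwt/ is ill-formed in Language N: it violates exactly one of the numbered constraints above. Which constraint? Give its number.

/den.trafwt/: syllable 2 coda /fwt/ has 3 consonants (> 2).
This is a violation of constraint 5: "A coda contains at most 2 consonants."
The remaining constraints (1, 2, 3, 4) are satisfied.

5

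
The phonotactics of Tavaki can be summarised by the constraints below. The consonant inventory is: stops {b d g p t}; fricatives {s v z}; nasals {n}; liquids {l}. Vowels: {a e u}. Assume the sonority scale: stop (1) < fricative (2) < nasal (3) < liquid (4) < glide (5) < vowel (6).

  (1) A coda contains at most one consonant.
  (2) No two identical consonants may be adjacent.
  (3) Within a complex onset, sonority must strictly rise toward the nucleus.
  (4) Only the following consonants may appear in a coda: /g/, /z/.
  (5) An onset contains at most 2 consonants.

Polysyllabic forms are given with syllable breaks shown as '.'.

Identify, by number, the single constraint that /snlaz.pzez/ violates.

/snlaz.pzez/: syllable 1 onset /snl/ has 3 consonants (> 2).
This is a violation of constraint 5: "An onset contains at most 2 consonants."
The remaining constraints (1, 2, 3, 4) are satisfied.

5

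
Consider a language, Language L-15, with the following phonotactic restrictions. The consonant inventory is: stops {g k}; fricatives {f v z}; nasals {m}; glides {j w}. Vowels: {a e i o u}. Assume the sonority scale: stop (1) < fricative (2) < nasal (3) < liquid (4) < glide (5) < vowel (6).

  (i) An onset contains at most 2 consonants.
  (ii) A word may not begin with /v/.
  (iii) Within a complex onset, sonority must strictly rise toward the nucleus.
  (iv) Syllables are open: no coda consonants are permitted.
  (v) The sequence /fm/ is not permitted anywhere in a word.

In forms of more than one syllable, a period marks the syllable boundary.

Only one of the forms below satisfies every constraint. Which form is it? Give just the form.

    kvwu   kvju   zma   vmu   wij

kvwu — violates constraint (i): syllable 1 onset /kvw/ has 3 consonants (> 2) → phonotactically illegal
kvju — violates constraint (i): syllable 1 onset /kvj/ has 3 consonants (> 2) → phonotactically illegal
zma — σ1 onset /zm/ (2→3 rises), coda /∅/ ok → phonotactically legal
vmu — violates constraint (ii): word begins with /v/ → phonotactically illegal
wij — violates constraint (iv): syllable 1 coda /j/ has 1 consonant (> 0) → phonotactically illegal

zma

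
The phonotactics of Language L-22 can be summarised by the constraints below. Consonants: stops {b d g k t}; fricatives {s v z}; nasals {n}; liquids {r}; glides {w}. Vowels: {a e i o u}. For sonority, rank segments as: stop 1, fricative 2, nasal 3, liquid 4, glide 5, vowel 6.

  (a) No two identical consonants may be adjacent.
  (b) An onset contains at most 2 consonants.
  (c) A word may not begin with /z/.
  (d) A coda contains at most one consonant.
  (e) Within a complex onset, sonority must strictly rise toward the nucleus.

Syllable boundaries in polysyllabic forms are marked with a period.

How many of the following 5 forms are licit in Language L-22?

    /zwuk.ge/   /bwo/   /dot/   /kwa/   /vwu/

4

/zwuk.ge/ — violates constraint (c): word begins with /z/ → illicit
/bwo/ — σ1 onset /bw/ (1→5 rises), coda /∅/ ok → licit
/dot/ — σ1 onset /d/, coda /t/ ok → licit
/kwa/ — σ1 onset /kw/ (1→5 rises), coda /∅/ ok → licit
/vwu/ — σ1 onset /vw/ (2→5 rises), coda /∅/ ok → licit
Licit: /bwo/, /dot/, /kwa/, /vwu/ → 4.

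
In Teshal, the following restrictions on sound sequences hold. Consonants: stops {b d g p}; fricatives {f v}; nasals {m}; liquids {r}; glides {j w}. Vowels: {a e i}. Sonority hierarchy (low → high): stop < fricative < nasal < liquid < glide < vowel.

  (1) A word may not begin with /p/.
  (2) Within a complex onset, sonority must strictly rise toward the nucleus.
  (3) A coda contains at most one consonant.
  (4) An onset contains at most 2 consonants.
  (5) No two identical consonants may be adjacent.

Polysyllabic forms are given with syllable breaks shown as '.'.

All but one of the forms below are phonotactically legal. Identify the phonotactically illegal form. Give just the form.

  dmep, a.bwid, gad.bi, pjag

pjag

dmep — σ1 onset /dm/ (1→3 rises), coda /p/ ok → phonotactically legal
a.bwid — σ1 onset /∅/, coda /∅/ ok; σ2 onset /bw/ (1→5 rises), coda /d/ ok → phonotactically legal
gad.bi — σ1 onset /g/, coda /d/ ok; σ2 onset /b/, coda /∅/ ok → phonotactically legal
pjag — violates constraint 1: word begins with /p/ → phonotactically illegal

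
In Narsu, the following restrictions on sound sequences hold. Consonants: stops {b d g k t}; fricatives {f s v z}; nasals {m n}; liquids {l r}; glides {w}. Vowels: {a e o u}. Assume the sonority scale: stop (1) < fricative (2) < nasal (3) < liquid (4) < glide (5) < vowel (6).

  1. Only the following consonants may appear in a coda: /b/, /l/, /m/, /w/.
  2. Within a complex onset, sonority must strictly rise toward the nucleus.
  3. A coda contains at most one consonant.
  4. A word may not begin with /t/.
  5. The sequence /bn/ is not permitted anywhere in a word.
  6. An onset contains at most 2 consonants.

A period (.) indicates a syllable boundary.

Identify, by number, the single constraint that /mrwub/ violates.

/mrwub/: syllable 1 onset /mrw/ has 3 consonants (> 2).
This is a violation of constraint 6: "An onset contains at most 2 consonants."
The remaining constraints (1, 2, 3, 4, 5) are satisfied.

6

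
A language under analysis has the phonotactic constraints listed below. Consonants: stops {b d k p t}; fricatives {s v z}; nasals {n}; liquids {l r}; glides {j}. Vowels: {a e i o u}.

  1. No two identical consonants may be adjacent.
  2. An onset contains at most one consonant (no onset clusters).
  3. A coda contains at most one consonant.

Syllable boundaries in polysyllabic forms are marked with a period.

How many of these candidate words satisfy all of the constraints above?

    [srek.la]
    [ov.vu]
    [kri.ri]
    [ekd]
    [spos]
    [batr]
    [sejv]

0

[srek.la] — violates constraint 2: syllable 1 onset /sr/ has 2 consonants (> 1) → phonotactically illegal
[ov.vu] — violates constraint 1: adjacent identical consonants /vv/ → phonotactically illegal
[kri.ri] — violates constraint 2: syllable 1 onset /kr/ has 2 consonants (> 1) → phonotactically illegal
[ekd] — violates constraint 3: syllable 1 coda /kd/ has 2 consonants (> 1) → phonotactically illegal
[spos] — violates constraint 2: syllable 1 onset /sp/ has 2 consonants (> 1) → phonotactically illegal
[batr] — violates constraint 3: syllable 1 coda /tr/ has 2 consonants (> 1) → phonotactically illegal
[sejv] — violates constraint 3: syllable 1 coda /jv/ has 2 consonants (> 1) → phonotactically illegal
No form is phonotactically legal → 0.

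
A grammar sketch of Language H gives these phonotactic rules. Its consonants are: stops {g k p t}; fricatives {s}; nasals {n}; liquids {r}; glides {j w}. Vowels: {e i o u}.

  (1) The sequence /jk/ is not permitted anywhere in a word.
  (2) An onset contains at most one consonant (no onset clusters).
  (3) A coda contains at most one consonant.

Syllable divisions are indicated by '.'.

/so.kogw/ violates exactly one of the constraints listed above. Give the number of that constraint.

3

/so.kogw/: syllable 2 coda /gw/ has 2 consonants (> 1).
This is a violation of constraint 3: "A coda contains at most one consonant."
The remaining constraints (1, 2) are satisfied.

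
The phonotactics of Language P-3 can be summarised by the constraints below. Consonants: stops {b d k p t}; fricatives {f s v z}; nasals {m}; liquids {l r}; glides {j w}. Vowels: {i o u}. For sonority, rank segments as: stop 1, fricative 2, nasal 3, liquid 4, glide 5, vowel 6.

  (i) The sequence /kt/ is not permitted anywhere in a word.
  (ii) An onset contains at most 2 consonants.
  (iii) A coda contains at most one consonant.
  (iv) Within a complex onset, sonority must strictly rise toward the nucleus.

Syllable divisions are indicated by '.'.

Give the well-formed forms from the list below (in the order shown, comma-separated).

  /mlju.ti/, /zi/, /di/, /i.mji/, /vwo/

/zi/, /di/, /i.mji/, /vwo/

/mlju.ti/ — violates constraint (ii): syllable 1 onset /mlj/ has 3 consonants (> 2) → ill-formed
/zi/ — σ1 onset /z/, coda /∅/ ok → well-formed
/di/ — σ1 onset /d/, coda /∅/ ok → well-formed
/i.mji/ — σ1 onset /∅/, coda /∅/ ok; σ2 onset /mj/ (3→5 rises), coda /∅/ ok → well-formed
/vwo/ — σ1 onset /vw/ (2→5 rises), coda /∅/ ok → well-formed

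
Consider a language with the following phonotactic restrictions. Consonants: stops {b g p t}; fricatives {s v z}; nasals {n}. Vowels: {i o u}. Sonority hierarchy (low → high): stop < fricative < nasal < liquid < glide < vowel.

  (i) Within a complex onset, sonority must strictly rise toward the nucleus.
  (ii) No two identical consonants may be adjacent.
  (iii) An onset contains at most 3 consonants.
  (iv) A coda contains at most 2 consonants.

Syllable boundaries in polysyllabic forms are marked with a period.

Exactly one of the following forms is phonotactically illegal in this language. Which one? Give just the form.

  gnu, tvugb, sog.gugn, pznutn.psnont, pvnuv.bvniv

sog.gugn

gnu — σ1 onset /gn/ (1→3 rises), coda /∅/ ok → phonotactically legal
tvugb — σ1 onset /tv/ (1→2 rises), coda /gb/ (2C) ok → phonotactically legal
sog.gugn — violates constraint (ii): adjacent identical consonants /gg/ → phonotactically illegal
pznutn.psnont — σ1 onset /pzn/ (1→2→3 rises), coda /tn/ (2C) ok; σ2 onset /psn/ (1→2→3 rises), coda /nt/ (2C) ok → phonotactically legal
pvnuv.bvniv — σ1 onset /pvn/ (1→2→3 rises), coda /v/ ok; σ2 onset /bvn/ (1→2→3 rises), coda /v/ ok → phonotactically legal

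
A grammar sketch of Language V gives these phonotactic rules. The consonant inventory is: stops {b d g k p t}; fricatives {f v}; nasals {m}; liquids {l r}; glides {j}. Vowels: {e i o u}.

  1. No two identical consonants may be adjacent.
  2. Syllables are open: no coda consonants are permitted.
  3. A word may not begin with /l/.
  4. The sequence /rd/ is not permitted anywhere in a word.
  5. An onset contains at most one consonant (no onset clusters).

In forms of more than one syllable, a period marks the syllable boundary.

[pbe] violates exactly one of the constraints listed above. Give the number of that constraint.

5

[pbe]: syllable 1 onset /pb/ has 2 consonants (> 1).
This is a violation of constraint 5: "An onset contains at most one consonant (no onset clusters)."
The remaining constraints (1, 2, 3, 4) are satisfied.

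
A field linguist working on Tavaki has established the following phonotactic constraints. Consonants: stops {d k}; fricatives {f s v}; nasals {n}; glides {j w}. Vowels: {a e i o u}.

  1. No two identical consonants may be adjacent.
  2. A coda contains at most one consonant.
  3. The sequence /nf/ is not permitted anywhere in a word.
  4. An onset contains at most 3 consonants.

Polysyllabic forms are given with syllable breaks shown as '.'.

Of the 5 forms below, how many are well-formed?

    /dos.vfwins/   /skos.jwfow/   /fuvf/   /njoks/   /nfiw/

/dos.vfwins/ — violates constraint 2: syllable 2 coda /ns/ has 2 consonants (> 1) → ill-formed
/skos.jwfow/ — σ1 onset /sk/ (2C), coda /s/ ok; σ2 onset /jwf/ (3C), coda /w/ ok → well-formed
/fuvf/ — violates constraint 2: syllable 1 coda /vf/ has 2 consonants (> 1) → ill-formed
/njoks/ — violates constraint 2: syllable 1 coda /ks/ has 2 consonants (> 1) → ill-formed
/nfiw/ — violates constraint 3: contains banned sequence /nf/ → ill-formed
Well-formed: /skos.jwfow/ → 1.

1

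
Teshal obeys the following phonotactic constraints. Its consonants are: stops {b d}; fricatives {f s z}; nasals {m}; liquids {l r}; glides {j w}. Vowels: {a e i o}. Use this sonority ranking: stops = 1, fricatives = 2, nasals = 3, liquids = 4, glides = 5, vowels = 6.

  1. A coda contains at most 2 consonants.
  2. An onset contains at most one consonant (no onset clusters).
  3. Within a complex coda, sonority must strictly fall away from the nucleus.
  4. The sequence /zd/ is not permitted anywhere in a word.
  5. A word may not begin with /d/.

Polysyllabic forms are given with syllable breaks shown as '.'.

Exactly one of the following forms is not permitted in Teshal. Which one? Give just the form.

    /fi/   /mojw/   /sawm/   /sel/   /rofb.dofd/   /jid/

/mojw/

/fi/ — σ1 onset /f/, coda /∅/ ok → permitted
/mojw/ — violates constraint 3: syllable 1 coda /jw/: /j/ (glide, 5) → /w/ (glide, 5) does not fall → not permitted
/sawm/ — σ1 onset /s/, coda /wm/ (5→3 falls) ok → permitted
/sel/ — σ1 onset /s/, coda /l/ ok → permitted
/rofb.dofd/ — σ1 onset /r/, coda /fb/ (2→1 falls) ok; σ2 onset /d/, coda /fd/ (2→1 falls) ok → permitted
/jid/ — σ1 onset /j/, coda /d/ ok → permitted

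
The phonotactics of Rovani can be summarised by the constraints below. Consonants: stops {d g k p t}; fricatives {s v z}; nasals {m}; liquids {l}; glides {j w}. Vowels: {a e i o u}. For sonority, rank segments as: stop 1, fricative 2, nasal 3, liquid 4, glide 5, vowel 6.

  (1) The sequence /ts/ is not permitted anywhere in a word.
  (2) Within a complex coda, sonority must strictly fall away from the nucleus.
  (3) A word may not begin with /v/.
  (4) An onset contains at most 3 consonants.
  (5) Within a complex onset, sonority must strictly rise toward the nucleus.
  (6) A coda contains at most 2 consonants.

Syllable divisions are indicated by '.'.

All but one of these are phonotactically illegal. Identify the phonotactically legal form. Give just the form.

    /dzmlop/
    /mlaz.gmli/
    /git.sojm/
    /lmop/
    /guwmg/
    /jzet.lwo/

/mlaz.gmli/

/dzmlop/ — violates constraint 4: syllable 1 onset /dzml/ has 4 consonants (> 3) → phonotactically illegal
/mlaz.gmli/ — σ1 onset /ml/ (3→4 rises), coda /z/ ok; σ2 onset /gml/ (1→3→4 rises), coda /∅/ ok → phonotactically legal
/git.sojm/ — violates constraint 1: contains banned sequence /ts/ → phonotactically illegal
/lmop/ — violates constraint 5: syllable 1 onset /lm/: /l/ (liquid, 4) → /m/ (nasal, 3) does not rise → phonotactically illegal
/guwmg/ — violates constraint 6: syllable 1 coda /wmg/ has 3 consonants (> 2) → phonotactically illegal
/jzet.lwo/ — violates constraint 5: syllable 1 onset /jz/: /j/ (glide, 5) → /z/ (fricative, 2) does not rise → phonotactically illegal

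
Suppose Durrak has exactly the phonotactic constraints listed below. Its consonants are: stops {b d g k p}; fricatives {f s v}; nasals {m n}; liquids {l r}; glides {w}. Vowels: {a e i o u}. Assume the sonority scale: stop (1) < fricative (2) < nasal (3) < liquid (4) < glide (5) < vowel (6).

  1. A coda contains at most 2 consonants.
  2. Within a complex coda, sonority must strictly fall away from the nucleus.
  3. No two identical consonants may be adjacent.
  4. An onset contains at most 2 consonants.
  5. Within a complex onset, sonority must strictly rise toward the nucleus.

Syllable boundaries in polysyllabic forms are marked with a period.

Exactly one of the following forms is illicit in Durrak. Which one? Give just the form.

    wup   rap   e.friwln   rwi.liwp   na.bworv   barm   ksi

e.friwln

wup — σ1 onset /w/, coda /p/ ok → licit
rap — σ1 onset /r/, coda /p/ ok → licit
e.friwln — violates constraint 1: syllable 2 coda /wln/ has 3 consonants (> 2) → illicit
rwi.liwp — σ1 onset /rw/ (4→5 rises), coda /∅/ ok; σ2 onset /l/, coda /wp/ (5→1 falls) ok → licit
na.bworv — σ1 onset /n/, coda /∅/ ok; σ2 onset /bw/ (1→5 rises), coda /rv/ (4→2 falls) ok → licit
barm — σ1 onset /b/, coda /rm/ (4→3 falls) ok → licit
ksi — σ1 onset /ks/ (1→2 rises), coda /∅/ ok → licit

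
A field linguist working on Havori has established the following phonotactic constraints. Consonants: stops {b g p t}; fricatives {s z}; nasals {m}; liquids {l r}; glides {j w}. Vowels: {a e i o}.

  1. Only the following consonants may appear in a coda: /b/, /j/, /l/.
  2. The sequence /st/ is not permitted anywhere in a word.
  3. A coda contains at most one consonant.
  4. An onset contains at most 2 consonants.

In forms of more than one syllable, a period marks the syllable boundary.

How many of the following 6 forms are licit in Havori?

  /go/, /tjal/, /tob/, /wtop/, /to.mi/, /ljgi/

/go/ — σ1 onset /g/, coda /∅/ ok → licit
/tjal/ — σ1 onset /tj/ (2C), coda /l/ ok → licit
/tob/ — σ1 onset /t/, coda /b/ ok → licit
/wtop/ — violates constraint 1: syllable 1 coda contains /p/, which is not a licensed coda consonant → illicit
/to.mi/ — σ1 onset /t/, coda /∅/ ok; σ2 onset /m/, coda /∅/ ok → licit
/ljgi/ — violates constraint 4: syllable 1 onset /ljg/ has 3 consonants (> 2) → illicit
Licit: /go/, /tjal/, /tob/, /to.mi/ → 4.

4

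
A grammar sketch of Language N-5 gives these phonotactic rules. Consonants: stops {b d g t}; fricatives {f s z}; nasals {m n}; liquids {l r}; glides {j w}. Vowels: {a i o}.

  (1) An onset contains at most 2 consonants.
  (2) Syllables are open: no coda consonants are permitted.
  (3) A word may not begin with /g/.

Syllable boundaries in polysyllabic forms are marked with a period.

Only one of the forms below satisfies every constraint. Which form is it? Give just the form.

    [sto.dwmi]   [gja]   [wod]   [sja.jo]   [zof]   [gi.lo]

[sja.jo]

[sto.dwmi] — violates constraint 1: syllable 2 onset /dwm/ has 3 consonants (> 2) → illicit
[gja] — violates constraint 3: word begins with /g/ → illicit
[wod] — violates constraint 2: syllable 1 coda /d/ has 1 consonant (> 0) → illicit
[sja.jo] — σ1 onset /sj/ (2C), coda /∅/ ok; σ2 onset /j/, coda /∅/ ok → licit
[zof] — violates constraint 2: syllable 1 coda /f/ has 1 consonant (> 0) → illicit
[gi.lo] — violates constraint 3: word begins with /g/ → illicit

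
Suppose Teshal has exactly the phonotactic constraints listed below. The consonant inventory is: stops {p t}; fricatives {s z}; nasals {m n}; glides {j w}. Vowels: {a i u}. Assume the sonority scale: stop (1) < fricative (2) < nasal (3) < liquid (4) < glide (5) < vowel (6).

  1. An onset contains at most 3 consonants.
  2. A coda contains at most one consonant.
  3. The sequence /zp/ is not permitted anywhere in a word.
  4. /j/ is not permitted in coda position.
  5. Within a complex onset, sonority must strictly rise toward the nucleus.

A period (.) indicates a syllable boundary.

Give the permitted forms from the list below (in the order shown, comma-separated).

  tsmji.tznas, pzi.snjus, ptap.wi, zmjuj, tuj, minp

tsmji.tznas — violates constraint 1: syllable 1 onset /tsmj/ has 4 consonants (> 3) → not permitted
pzi.snjus — σ1 onset /pz/ (1→2 rises), coda /∅/ ok; σ2 onset /snj/ (2→3→5 rises), coda /s/ ok → permitted
ptap.wi — violates constraint 5: syllable 1 onset /pt/: /p/ (stop, 1) → /t/ (stop, 1) does not rise → not permitted
zmjuj — violates constraint 4: syllable 1 coda contains /j/ → not permitted
tuj — violates constraint 4: syllable 1 coda contains /j/ → not permitted
minp — violates constraint 2: syllable 1 coda /np/ has 2 consonants (> 1) → not permitted

pzi.snjus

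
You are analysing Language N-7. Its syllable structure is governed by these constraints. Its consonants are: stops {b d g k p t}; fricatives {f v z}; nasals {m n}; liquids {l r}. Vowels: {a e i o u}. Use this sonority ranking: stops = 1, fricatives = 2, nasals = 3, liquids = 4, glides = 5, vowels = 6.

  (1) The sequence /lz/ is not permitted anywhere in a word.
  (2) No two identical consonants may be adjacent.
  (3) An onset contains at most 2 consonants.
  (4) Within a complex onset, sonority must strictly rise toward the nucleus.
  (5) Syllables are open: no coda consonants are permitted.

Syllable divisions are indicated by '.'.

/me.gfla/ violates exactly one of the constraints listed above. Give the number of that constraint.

/me.gfla/: syllable 2 onset /gfl/ has 3 consonants (> 2).
This is a violation of constraint 3: "An onset contains at most 2 consonants."
The remaining constraints (1, 2, 4, 5) are satisfied.

3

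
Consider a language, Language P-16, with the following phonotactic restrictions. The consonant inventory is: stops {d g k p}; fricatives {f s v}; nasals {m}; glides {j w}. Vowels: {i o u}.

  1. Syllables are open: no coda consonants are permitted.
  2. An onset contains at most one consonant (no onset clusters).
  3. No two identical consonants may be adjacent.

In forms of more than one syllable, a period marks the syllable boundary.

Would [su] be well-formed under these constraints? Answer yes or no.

[su] — σ1 onset /s/, coda /∅/ ok → well-formed

yes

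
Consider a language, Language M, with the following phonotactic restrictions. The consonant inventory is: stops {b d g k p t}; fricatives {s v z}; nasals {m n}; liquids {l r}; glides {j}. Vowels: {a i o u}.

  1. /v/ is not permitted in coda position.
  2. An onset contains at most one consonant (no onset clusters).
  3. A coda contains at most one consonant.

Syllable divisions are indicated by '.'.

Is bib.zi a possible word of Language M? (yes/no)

yes

bib.zi — σ1 onset /b/, coda /b/ ok; σ2 onset /z/, coda /∅/ ok → licit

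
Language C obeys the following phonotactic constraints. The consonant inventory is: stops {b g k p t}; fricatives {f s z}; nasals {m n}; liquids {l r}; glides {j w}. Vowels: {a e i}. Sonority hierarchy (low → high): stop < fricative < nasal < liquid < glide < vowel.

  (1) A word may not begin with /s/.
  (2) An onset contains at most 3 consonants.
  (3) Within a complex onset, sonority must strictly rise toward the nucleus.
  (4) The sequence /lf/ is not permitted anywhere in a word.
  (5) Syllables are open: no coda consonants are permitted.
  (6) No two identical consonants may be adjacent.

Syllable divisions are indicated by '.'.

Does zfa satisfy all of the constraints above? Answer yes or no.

zfa — violates constraint 3: syllable 1 onset /zf/: /z/ (fricative, 2) → /f/ (fricative, 2) does not rise → ill-formed

no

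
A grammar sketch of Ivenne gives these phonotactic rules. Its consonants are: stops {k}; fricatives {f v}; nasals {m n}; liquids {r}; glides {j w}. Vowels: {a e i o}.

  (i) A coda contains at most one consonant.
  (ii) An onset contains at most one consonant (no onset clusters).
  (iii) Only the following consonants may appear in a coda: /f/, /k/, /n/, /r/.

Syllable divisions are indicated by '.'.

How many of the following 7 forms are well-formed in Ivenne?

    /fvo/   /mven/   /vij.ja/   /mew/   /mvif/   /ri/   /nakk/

/fvo/ — violates constraint (ii): syllable 1 onset /fv/ has 2 consonants (> 1) → ill-formed
/mven/ — violates constraint (ii): syllable 1 onset /mv/ has 2 consonants (> 1) → ill-formed
/vij.ja/ — violates constraint (iii): syllable 1 coda contains /j/, which is not a licensed coda consonant → ill-formed
/mew/ — violates constraint (iii): syllable 1 coda contains /w/, which is not a licensed coda consonant → ill-formed
/mvif/ — violates constraint (ii): syllable 1 onset /mv/ has 2 consonants (> 1) → ill-formed
/ri/ — σ1 onset /r/, coda /∅/ ok → well-formed
/nakk/ — violates constraint (i): syllable 1 coda /kk/ has 2 consonants (> 1) → ill-formed
Well-formed: /ri/ → 1.

1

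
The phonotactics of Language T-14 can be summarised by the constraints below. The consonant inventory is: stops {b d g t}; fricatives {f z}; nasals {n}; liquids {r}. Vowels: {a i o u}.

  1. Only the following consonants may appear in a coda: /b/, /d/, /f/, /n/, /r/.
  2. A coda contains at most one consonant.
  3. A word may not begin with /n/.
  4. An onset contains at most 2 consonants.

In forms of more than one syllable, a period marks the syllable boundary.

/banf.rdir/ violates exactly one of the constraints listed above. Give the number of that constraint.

/banf.rdir/: syllable 1 coda /nf/ has 2 consonants (> 1).
This is a violation of constraint 2: "A coda contains at most one consonant."
The remaining constraints (1, 3, 4) are satisfied.

2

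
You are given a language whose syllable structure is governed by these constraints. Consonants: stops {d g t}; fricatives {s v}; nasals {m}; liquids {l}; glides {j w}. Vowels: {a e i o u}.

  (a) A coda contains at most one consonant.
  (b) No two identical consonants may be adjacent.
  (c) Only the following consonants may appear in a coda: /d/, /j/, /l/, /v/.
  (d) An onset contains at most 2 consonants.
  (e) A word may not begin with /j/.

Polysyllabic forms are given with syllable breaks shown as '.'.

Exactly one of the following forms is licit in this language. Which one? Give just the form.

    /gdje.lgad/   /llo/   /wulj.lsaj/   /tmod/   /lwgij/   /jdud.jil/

/tmod/

/gdje.lgad/ — violates constraint (d): syllable 1 onset /gdj/ has 3 consonants (> 2) → illicit
/llo/ — violates constraint (b): adjacent identical consonants /ll/ → illicit
/wulj.lsaj/ — violates constraint (a): syllable 1 coda /lj/ has 2 consonants (> 1) → illicit
/tmod/ — σ1 onset /tm/ (2C), coda /d/ ok → licit
/lwgij/ — violates constraint (d): syllable 1 onset /lwg/ has 3 consonants (> 2) → illicit
/jdud.jil/ — violates constraint (e): word begins with /j/ → illicit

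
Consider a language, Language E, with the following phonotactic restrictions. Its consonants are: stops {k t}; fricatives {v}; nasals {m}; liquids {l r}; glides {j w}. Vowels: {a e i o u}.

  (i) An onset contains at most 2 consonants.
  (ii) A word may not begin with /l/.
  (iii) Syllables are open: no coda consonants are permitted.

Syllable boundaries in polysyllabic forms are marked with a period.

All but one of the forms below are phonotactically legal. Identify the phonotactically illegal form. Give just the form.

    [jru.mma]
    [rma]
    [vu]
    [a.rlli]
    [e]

[jru.mma] — σ1 onset /jr/ (2C), coda /∅/ ok; σ2 onset /mm/ (2C), coda /∅/ ok → phonotactically legal
[rma] — σ1 onset /rm/ (2C), coda /∅/ ok → phonotactically legal
[vu] — σ1 onset /v/, coda /∅/ ok → phonotactically legal
[a.rlli] — violates constraint (i): syllable 2 onset /rll/ has 3 consonants (> 2) → phonotactically illegal
[e] — σ1 onset /∅/, coda /∅/ ok → phonotactically legal

[a.rlli]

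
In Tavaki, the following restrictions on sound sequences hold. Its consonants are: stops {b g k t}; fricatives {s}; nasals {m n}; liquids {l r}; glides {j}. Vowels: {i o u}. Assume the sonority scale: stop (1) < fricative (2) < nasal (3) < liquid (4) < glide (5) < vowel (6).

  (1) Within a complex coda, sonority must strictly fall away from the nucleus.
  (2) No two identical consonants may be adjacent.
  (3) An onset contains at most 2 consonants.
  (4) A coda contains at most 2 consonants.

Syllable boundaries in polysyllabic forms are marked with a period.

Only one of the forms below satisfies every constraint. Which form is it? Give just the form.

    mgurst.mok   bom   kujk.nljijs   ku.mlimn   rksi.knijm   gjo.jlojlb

mgurst.mok — violates constraint 4: syllable 1 coda /rst/ has 3 consonants (> 2) → phonotactically illegal
bom — σ1 onset /b/, coda /m/ ok → phonotactically legal
kujk.nljijs — violates constraint 3: syllable 2 onset /nlj/ has 3 consonants (> 2) → phonotactically illegal
ku.mlimn — violates constraint 1: syllable 2 coda /mn/: /m/ (nasal, 3) → /n/ (nasal, 3) does not fall → phonotactically illegal
rksi.knijm — violates constraint 3: syllable 1 onset /rks/ has 3 consonants (> 2) → phonotactically illegal
gjo.jlojlb — violates constraint 4: syllable 2 coda /jlb/ has 3 consonants (> 2) → phonotactically illegal

bom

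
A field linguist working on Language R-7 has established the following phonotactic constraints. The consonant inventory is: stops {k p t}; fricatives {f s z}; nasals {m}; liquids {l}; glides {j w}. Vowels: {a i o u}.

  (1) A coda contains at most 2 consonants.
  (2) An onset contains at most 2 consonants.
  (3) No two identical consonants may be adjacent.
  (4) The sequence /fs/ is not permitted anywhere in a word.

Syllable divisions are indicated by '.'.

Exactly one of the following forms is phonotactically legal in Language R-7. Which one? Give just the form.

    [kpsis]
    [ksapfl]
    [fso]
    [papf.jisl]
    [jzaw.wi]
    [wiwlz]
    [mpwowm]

[papf.jisl]

[kpsis] — violates constraint 2: syllable 1 onset /kps/ has 3 consonants (> 2) → phonotactically illegal
[ksapfl] — violates constraint 1: syllable 1 coda /pfl/ has 3 consonants (> 2) → phonotactically illegal
[fso] — violates constraint 4: contains banned sequence /fs/ → phonotactically illegal
[papf.jisl] — σ1 onset /p/, coda /pf/ (2C) ok; σ2 onset /j/, coda /sl/ (2C) ok → phonotactically legal
[jzaw.wi] — violates constraint 3: adjacent identical consonants /ww/ → phonotactically illegal
[wiwlz] — violates constraint 1: syllable 1 coda /wlz/ has 3 consonants (> 2) → phonotactically illegal
[mpwowm] — violates constraint 2: syllable 1 onset /mpw/ has 3 consonants (> 2) → phonotactically illegal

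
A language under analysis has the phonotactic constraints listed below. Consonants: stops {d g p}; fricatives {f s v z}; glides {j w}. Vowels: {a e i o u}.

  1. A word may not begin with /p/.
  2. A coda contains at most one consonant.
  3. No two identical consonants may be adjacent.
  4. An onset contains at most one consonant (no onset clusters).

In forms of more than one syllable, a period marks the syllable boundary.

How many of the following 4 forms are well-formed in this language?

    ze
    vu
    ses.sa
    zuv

3

ze — σ1 onset /z/, coda /∅/ ok → well-formed
vu — σ1 onset /v/, coda /∅/ ok → well-formed
ses.sa — violates constraint 3: adjacent identical consonants /ss/ → ill-formed
zuv — σ1 onset /z/, coda /v/ ok → well-formed
Well-formed: ze, vu, zuv → 3.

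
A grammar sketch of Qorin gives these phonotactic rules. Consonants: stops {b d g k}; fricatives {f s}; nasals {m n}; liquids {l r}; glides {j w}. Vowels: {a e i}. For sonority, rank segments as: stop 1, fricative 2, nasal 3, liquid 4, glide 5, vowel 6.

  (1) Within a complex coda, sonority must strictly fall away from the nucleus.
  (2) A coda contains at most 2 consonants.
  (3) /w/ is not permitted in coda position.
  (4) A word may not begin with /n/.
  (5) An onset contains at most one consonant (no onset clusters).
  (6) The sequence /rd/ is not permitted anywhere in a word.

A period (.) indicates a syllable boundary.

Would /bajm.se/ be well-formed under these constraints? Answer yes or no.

yes

/bajm.se/ — σ1 onset /b/, coda /jm/ (5→3 falls) ok; σ2 onset /s/, coda /∅/ ok → well-formed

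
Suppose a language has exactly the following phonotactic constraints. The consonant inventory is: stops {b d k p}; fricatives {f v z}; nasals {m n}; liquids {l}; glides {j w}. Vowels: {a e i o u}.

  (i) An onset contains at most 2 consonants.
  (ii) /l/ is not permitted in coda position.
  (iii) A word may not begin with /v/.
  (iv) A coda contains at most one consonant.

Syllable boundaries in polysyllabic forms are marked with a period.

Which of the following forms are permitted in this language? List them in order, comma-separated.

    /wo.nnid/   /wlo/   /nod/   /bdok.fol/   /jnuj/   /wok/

/wo.nnid/, /wlo/, /nod/, /jnuj/, /wok/

/wo.nnid/ — σ1 onset /w/, coda /∅/ ok; σ2 onset /nn/ (2C), coda /d/ ok → permitted
/wlo/ — σ1 onset /wl/ (2C), coda /∅/ ok → permitted
/nod/ — σ1 onset /n/, coda /d/ ok → permitted
/bdok.fol/ — violates constraint (ii): syllable 2 coda contains /l/ → not permitted
/jnuj/ — σ1 onset /jn/ (2C), coda /j/ ok → permitted
/wok/ — σ1 onset /w/, coda /k/ ok → permitted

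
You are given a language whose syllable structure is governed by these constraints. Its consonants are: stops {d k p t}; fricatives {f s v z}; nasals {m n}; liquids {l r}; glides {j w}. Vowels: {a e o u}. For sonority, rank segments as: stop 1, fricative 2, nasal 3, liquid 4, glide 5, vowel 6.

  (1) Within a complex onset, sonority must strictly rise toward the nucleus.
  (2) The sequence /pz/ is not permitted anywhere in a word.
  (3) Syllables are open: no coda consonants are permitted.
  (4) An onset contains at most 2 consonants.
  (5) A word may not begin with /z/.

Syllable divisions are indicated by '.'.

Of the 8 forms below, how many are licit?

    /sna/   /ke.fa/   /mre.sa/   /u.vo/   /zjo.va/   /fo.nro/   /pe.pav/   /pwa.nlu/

/sna/ — σ1 onset /sn/ (2→3 rises), coda /∅/ ok → licit
/ke.fa/ — σ1 onset /k/, coda /∅/ ok; σ2 onset /f/, coda /∅/ ok → licit
/mre.sa/ — σ1 onset /mr/ (3→4 rises), coda /∅/ ok; σ2 onset /s/, coda /∅/ ok → licit
/u.vo/ — σ1 onset /∅/, coda /∅/ ok; σ2 onset /v/, coda /∅/ ok → licit
/zjo.va/ — violates constraint 5: word begins with /z/ → illicit
/fo.nro/ — σ1 onset /f/, coda /∅/ ok; σ2 onset /nr/ (3→4 rises), coda /∅/ ok → licit
/pe.pav/ — violates constraint 3: syllable 2 coda /v/ has 1 consonant (> 0) → illicit
/pwa.nlu/ — σ1 onset /pw/ (1→5 rises), coda /∅/ ok; σ2 onset /nl/ (3→4 rises), coda /∅/ ok → licit
Licit: /sna/, /ke.fa/, /mre.sa/, /u.vo/, /fo.nro/, /pwa.nlu/ → 6.

6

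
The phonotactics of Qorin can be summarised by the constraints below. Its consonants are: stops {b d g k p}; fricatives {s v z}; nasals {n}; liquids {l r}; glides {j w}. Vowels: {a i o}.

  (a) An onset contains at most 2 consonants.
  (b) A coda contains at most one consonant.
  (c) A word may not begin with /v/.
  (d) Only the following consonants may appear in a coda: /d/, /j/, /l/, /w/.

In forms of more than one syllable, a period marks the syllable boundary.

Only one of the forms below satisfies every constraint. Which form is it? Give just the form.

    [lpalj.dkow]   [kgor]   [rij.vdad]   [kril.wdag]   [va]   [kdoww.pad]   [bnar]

[rij.vdad]

[lpalj.dkow] — violates constraint (b): syllable 1 coda /lj/ has 2 consonants (> 1) → ill-formed
[kgor] — violates constraint (d): syllable 1 coda contains /r/, which is not a licensed coda consonant → ill-formed
[rij.vdad] — σ1 onset /r/, coda /j/ ok; σ2 onset /vd/ (2C), coda /d/ ok → well-formed
[kril.wdag] — violates constraint (d): syllable 2 coda contains /g/, which is not a licensed coda consonant → ill-formed
[va] — violates constraint (c): word begins with /v/ → ill-formed
[kdoww.pad] — violates constraint (b): syllable 1 coda /ww/ has 2 consonants (> 1) → ill-formed
[bnar] — violates constraint (d): syllable 1 coda contains /r/, which is not a licensed coda consonant → ill-formed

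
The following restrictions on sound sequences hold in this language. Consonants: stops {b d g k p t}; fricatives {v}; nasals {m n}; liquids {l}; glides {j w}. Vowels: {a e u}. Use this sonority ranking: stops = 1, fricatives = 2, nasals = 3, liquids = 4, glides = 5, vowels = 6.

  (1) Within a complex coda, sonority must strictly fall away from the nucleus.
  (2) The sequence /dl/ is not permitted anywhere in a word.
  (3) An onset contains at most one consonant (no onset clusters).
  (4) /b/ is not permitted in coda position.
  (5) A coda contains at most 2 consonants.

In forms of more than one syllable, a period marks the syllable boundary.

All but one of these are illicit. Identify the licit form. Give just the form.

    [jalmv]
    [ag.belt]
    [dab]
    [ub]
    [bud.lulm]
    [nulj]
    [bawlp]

[ag.belt]

[jalmv] — violates constraint 5: syllable 1 coda /lmv/ has 3 consonants (> 2) → illicit
[ag.belt] — σ1 onset /∅/, coda /g/ ok; σ2 onset /b/, coda /lt/ (4→1 falls) ok → licit
[dab] — violates constraint 4: syllable 1 coda contains /b/ → illicit
[ub] — violates constraint 4: syllable 1 coda contains /b/ → illicit
[bud.lulm] — violates constraint 2: contains banned sequence /dl/ → illicit
[nulj] — violates constraint 1: syllable 1 coda /lj/: /l/ (liquid, 4) → /j/ (glide, 5) does not fall → illicit
[bawlp] — violates constraint 5: syllable 1 coda /wlp/ has 3 consonants (> 2) → illicit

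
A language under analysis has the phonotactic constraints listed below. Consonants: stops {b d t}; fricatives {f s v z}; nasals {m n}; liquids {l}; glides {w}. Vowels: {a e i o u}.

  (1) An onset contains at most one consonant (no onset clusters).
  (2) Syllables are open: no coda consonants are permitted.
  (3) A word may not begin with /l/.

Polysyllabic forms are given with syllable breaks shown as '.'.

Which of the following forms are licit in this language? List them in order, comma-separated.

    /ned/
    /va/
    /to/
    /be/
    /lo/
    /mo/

/ned/ — violates constraint 2: syllable 1 coda /d/ has 1 consonant (> 0) → illicit
/va/ — σ1 onset /v/, coda /∅/ ok → licit
/to/ — σ1 onset /t/, coda /∅/ ok → licit
/be/ — σ1 onset /b/, coda /∅/ ok → licit
/lo/ — violates constraint 3: word begins with /l/ → illicit
/mo/ — σ1 onset /m/, coda /∅/ ok → licit

/va/, /to/, /be/, /mo/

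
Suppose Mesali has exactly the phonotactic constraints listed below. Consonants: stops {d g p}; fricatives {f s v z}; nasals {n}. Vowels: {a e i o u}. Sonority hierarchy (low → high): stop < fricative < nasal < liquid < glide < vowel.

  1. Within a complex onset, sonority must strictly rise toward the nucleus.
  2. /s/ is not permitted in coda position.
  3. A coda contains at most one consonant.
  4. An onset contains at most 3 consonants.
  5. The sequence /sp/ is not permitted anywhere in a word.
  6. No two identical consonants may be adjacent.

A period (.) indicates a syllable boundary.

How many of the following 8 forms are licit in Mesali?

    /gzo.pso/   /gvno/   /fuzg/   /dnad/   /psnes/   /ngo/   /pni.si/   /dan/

/gzo.pso/ — σ1 onset /gz/ (1→2 rises), coda /∅/ ok; σ2 onset /ps/ (1→2 rises), coda /∅/ ok → licit
/gvno/ — σ1 onset /gvn/ (1→2→3 rises), coda /∅/ ok → licit
/fuzg/ — violates constraint 3: syllable 1 coda /zg/ has 2 consonants (> 1) → illicit
/dnad/ — σ1 onset /dn/ (1→3 rises), coda /d/ ok → licit
/psnes/ — violates constraint 2: syllable 1 coda contains /s/ → illicit
/ngo/ — violates constraint 1: syllable 1 onset /ng/: /n/ (nasal, 3) → /g/ (stop, 1) does not rise → illicit
/pni.si/ — σ1 onset /pn/ (1→3 rises), coda /∅/ ok; σ2 onset /s/, coda /∅/ ok → licit
/dan/ — σ1 onset /d/, coda /n/ ok → licit
Licit: /gzo.pso/, /gvno/, /dnad/, /pni.si/, /dan/ → 5.

5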